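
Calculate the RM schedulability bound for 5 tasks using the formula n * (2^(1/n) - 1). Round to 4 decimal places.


Compute 2^(1/5) = 1.1486983550
Subtract 1: 1.1486983550 - 1 = 0.1486983550
Multiply by n: 5 * 0.1486983550 = 0.7434917750
Round to 4 dp: 0.7435

0.7435


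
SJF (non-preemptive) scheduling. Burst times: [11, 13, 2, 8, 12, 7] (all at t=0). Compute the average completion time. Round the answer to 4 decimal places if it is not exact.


SJF order (ascending): [2, 7, 8, 11, 12, 13]
Completion times:
  Job 1: burst=2, C=2
  Job 2: burst=7, C=9
  Job 3: burst=8, C=17
  Job 4: burst=11, C=28
  Job 5: burst=12, C=40
  Job 6: burst=13, C=53
Average completion = 149/6 = 24.8333

24.8333


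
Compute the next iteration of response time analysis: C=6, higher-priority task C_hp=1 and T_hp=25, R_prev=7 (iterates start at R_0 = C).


R_next = C + ceil(R_prev / T_hp) * C_hp
ceil(7 / 25) = ceil(0.28) = 1
Interference = 1 * 1 = 1
R_next = 6 + 1 = 7
R_next = R_prev, so the iteration has converged (response time = 7).

7


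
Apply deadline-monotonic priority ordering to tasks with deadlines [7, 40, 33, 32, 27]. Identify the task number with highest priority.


Sort tasks by relative deadline (ascending):
  Task 1: deadline = 7
  Task 5: deadline = 27
  Task 4: deadline = 32
  Task 3: deadline = 33
  Task 2: deadline = 40
Priority order (highest first): [1, 5, 4, 3, 2]
Highest priority task = 1

1


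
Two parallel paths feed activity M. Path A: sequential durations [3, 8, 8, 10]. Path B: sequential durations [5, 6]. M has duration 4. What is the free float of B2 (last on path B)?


ES(B2) = sum of predecessors on chain B = 5
EF(B2) = ES + duration = 5 + 6 = 11
Successor of B2 is M. ES(M) = max(sum(A), sum(B)) = max(29, 11) = 29
Free float = ES(successor) - EF(current) = 29 - 11 = 18

18


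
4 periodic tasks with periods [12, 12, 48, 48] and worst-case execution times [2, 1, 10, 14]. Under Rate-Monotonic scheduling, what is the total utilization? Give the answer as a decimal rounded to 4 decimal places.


Compute individual utilizations (exact fractions):
  Task 1: C/T = 2/12 = 1/6 (approx. 0.1667)
  Task 2: C/T = 1/12 (approx. 0.0833)
  Task 3: C/T = 10/48 = 5/24 (approx. 0.2083)
  Task 4: C/T = 14/48 = 7/24 (approx. 0.2917)
Total utilization U = 1/6 + 1/12 + 5/24 + 7/24 = 3/4
Rounded to 4 decimal places: U = 0.7500
RM (Liu & Layland) bound for 4 tasks = 0.756828; compare with U = 3/4 (approx. 0.750000)
U <= bound, so schedulable by RM sufficient condition.

0.7500


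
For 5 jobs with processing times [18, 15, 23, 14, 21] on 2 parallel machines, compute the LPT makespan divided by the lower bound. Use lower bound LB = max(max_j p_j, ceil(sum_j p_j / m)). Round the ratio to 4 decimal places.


LPT order: [23, 21, 18, 15, 14]
Machine loads after assignment: [52, 39]
LPT makespan = 52
Lower bound = max(max_job, ceil(total/2)) = max(23, 46) = 46
Ratio = 52 / 46 = 1.1304

1.1304


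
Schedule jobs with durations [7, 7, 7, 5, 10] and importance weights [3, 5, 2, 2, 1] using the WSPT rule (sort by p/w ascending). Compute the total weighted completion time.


Compute p/w ratios and sort ascending (WSPT): [(7, 5), (7, 3), (5, 2), (7, 2), (10, 1)]
Compute weighted completion times:
  Job (p=7,w=5): C=7, w*C=5*7=35
  Job (p=7,w=3): C=14, w*C=3*14=42
  Job (p=5,w=2): C=19, w*C=2*19=38
  Job (p=7,w=2): C=26, w*C=2*26=52
  Job (p=10,w=1): C=36, w*C=1*36=36
Total weighted completion time = 203

203


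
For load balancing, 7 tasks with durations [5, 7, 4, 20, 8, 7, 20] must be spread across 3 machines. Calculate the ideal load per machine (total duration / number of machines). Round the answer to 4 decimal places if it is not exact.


Total processing time = 5 + 7 + 4 + 20 + 8 + 7 + 20 = 71
Number of machines = 3
Ideal balanced load = 71 / 3 = 23.6667

23.6667


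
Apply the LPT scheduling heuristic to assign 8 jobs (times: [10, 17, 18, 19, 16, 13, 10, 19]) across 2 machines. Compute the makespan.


Sort jobs in decreasing order (LPT): [19, 19, 18, 17, 16, 13, 10, 10]
Assign each job to the least loaded machine:
  Machine 1: jobs [19, 18, 13, 10], load = 60
  Machine 2: jobs [19, 17, 16, 10], load = 62
Makespan = max load = 62

62


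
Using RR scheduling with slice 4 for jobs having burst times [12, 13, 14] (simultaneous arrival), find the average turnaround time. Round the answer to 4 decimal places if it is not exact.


Time quantum = 4
Execution trace:
  J1 runs 4 units, time = 4
  J2 runs 4 units, time = 8
  J3 runs 4 units, time = 12
  J1 runs 4 units, time = 16
  J2 runs 4 units, time = 20
  J3 runs 4 units, time = 24
  J1 runs 4 units, time = 28
  J2 runs 4 units, time = 32
  J3 runs 4 units, time = 36
  J2 runs 1 units, time = 37
  J3 runs 2 units, time = 39
Finish times: [28, 37, 39]
Average turnaround = 104/3 = 34.6667

34.6667


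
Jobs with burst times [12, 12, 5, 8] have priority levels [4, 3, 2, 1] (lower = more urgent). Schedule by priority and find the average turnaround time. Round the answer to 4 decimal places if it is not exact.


Sort by priority (ascending = highest first):
Order: [(1, 8), (2, 5), (3, 12), (4, 12)]
Completion times:
  Priority 1, burst=8, C=8
  Priority 2, burst=5, C=13
  Priority 3, burst=12, C=25
  Priority 4, burst=12, C=37
Average turnaround = 83/4 = 20.75

20.75


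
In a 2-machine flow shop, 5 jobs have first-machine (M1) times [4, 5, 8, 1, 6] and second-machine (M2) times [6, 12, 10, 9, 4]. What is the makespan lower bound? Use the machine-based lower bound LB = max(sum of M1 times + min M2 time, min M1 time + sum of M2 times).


LB1 = sum(M1 times) + min(M2 times) = 24 + 4 = 28
LB2 = min(M1 times) + sum(M2 times) = 1 + 41 = 42
Lower bound = max(LB1, LB2) = max(28, 42) = 42

42


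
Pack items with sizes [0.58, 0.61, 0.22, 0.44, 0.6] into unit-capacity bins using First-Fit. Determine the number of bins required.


Place items sequentially using First-Fit:
  Item 0.58 -> new Bin 1
  Item 0.61 -> new Bin 2
  Item 0.22 -> Bin 1 (now 0.8)
  Item 0.44 -> new Bin 3
  Item 0.6 -> new Bin 4
Total bins used = 4

4


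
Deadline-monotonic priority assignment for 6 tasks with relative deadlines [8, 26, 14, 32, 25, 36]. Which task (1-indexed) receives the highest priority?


Sort tasks by relative deadline (ascending):
  Task 1: deadline = 8
  Task 3: deadline = 14
  Task 5: deadline = 25
  Task 2: deadline = 26
  Task 4: deadline = 32
  Task 6: deadline = 36
Priority order (highest first): [1, 3, 5, 2, 4, 6]
Highest priority task = 1

1


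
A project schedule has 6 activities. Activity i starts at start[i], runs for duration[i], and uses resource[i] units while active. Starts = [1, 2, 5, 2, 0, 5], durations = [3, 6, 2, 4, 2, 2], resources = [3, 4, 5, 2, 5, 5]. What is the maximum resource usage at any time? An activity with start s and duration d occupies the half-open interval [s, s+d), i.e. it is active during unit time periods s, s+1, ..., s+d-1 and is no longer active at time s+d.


Each activity i is active on [start_i, start_i + duration_i).
Compute total resource usage per time slot:
  t=0: active resources = [5], total = 5
  t=1: active resources = [3, 5], total = 8
  t=2: active resources = [3, 4, 2], total = 9
  t=3: active resources = [3, 4, 2], total = 9
  t=4: active resources = [4, 2], total = 6
  t=5: active resources = [4, 5, 2, 5], total = 16
  t=6: active resources = [4, 5, 5], total = 14
  t=7: active resources = [4], total = 4
Peak resource demand = 16

16


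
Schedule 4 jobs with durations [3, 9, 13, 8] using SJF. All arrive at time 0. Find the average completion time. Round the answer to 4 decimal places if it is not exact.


SJF order (ascending): [3, 8, 9, 13]
Completion times:
  Job 1: burst=3, C=3
  Job 2: burst=8, C=11
  Job 3: burst=9, C=20
  Job 4: burst=13, C=33
Average completion = 67/4 = 16.75

16.75


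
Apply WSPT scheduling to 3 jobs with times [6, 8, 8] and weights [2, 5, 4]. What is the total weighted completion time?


Compute p/w ratios and sort ascending (WSPT): [(8, 5), (8, 4), (6, 2)]
Compute weighted completion times:
  Job (p=8,w=5): C=8, w*C=5*8=40
  Job (p=8,w=4): C=16, w*C=4*16=64
  Job (p=6,w=2): C=22, w*C=2*22=44
Total weighted completion time = 148

148


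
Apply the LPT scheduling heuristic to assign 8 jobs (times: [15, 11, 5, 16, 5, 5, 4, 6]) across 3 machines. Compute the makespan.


Sort jobs in decreasing order (LPT): [16, 15, 11, 6, 5, 5, 5, 4]
Assign each job to the least loaded machine:
  Machine 1: jobs [16, 5], load = 21
  Machine 2: jobs [15, 5, 4], load = 24
  Machine 3: jobs [11, 6, 5], load = 22
Makespan = max load = 24

24


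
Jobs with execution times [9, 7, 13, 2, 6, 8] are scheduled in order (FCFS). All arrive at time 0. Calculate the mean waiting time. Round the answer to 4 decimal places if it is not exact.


FCFS order (as given): [9, 7, 13, 2, 6, 8]
Waiting times:
  Job 1: wait = 0
  Job 2: wait = 9
  Job 3: wait = 16
  Job 4: wait = 29
  Job 5: wait = 31
  Job 6: wait = 37
Sum of waiting times = 122
Average waiting time = 122/6 = 20.3333

20.3333


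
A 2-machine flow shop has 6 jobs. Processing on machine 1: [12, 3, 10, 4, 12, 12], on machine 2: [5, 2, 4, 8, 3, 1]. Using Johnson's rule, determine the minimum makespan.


Apply Johnson's rule:
  Group 1 (a <= b): [(4, 4, 8)]
  Group 2 (a > b): [(1, 12, 5), (3, 10, 4), (5, 12, 3), (2, 3, 2), (6, 12, 1)]
Optimal job order: [4, 1, 3, 5, 2, 6]
Schedule:
  Job 4: M1 done at 4, M2 done at 12
  Job 1: M1 done at 16, M2 done at 21
  Job 3: M1 done at 26, M2 done at 30
  Job 5: M1 done at 38, M2 done at 41
  Job 2: M1 done at 41, M2 done at 43
  Job 6: M1 done at 53, M2 done at 54
Makespan = 54

54


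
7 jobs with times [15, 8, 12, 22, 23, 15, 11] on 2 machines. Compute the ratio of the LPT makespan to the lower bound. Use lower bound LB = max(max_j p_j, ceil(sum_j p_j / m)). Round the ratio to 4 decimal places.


LPT order: [23, 22, 15, 15, 12, 11, 8]
Machine loads after assignment: [57, 49]
LPT makespan = 57
Lower bound = max(max_job, ceil(total/2)) = max(23, 53) = 53
Ratio = 57 / 53 = 1.0755

1.0755


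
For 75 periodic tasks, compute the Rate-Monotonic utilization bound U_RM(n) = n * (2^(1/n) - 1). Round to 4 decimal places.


Compute 2^(1/75) = 1.0092848012
Subtract 1: 1.0092848012 - 1 = 0.0092848012
Multiply by n: 75 * 0.0092848012 = 0.6963600900
Round to 4 dp: 0.6964

0.6964


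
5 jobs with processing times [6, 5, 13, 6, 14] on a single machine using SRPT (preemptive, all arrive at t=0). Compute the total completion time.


Since all jobs arrive at t=0, SRPT equals SPT ordering.
SPT order: [5, 6, 6, 13, 14]
Completion times:
  Job 1: p=5, C=5
  Job 2: p=6, C=11
  Job 3: p=6, C=17
  Job 4: p=13, C=30
  Job 5: p=14, C=44
Total completion time = 5 + 11 + 17 + 30 + 44 = 107

107


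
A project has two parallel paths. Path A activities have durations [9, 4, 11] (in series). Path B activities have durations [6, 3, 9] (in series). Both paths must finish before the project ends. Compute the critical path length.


Path A total = 9 + 4 + 11 = 24
Path B total = 6 + 3 + 9 = 18
Critical path = longest path = max(24, 18) = 24

24


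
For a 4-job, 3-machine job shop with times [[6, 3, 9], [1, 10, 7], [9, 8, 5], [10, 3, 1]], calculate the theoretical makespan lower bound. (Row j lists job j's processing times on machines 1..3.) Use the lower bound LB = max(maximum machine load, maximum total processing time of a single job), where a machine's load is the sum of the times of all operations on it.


Machine loads:
  Machine 1: 6 + 1 + 9 + 10 = 26
  Machine 2: 3 + 10 + 8 + 3 = 24
  Machine 3: 9 + 7 + 5 + 1 = 22
Max machine load = 26
Job totals:
  Job 1: 18
  Job 2: 18
  Job 3: 22
  Job 4: 14
Max job total = 22
Lower bound = max(26, 22) = 26

26


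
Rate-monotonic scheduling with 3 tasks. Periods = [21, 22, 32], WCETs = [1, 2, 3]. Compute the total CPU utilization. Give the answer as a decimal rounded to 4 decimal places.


Compute individual utilizations (exact fractions):
  Task 1: C/T = 1/21 (approx. 0.0476)
  Task 2: C/T = 2/22 = 1/11 (approx. 0.0909)
  Task 3: C/T = 3/32 (approx. 0.0938)
Total utilization U = 1/21 + 1/11 + 3/32 = 1717/7392
Rounded to 4 decimal places: U = 0.2323
RM (Liu & Layland) bound for 3 tasks = 0.779763; compare with U = 1717/7392 (approx. 0.232278)
U <= bound, so schedulable by RM sufficient condition.

0.2323


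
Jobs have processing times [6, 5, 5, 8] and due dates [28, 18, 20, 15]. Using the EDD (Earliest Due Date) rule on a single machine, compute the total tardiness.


Sort by due date (EDD order): [(8, 15), (5, 18), (5, 20), (6, 28)]
Compute completion times and tardiness:
  Job 1: p=8, d=15, C=8, tardiness=max(0,8-15)=0
  Job 2: p=5, d=18, C=13, tardiness=max(0,13-18)=0
  Job 3: p=5, d=20, C=18, tardiness=max(0,18-20)=0
  Job 4: p=6, d=28, C=24, tardiness=max(0,24-28)=0
Total tardiness = 0

0


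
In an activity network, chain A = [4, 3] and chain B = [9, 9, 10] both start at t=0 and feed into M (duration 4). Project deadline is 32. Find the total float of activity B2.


Forward pass: ES(B2) = sum of predecessors on chain B = 9
EF = ES + duration = 9 + 9 = 18
Backward pass: LF(M) = deadline = 32; LS(M) = 32 - 4 = 28
LF(B2) = LS(M) - sum(successors on chain B) = 28 - 10 = 18
LS = LF - duration = 18 - 9 = 9
Total float = LS - ES = 9 - 9 = 0

0


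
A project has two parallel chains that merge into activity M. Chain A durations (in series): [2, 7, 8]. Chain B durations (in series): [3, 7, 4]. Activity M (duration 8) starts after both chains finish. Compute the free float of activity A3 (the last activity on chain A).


ES(A3) = sum of predecessors on chain A = 9
EF(A3) = ES + duration = 9 + 8 = 17
Successor of A3 is M. ES(M) = max(sum(A), sum(B)) = max(17, 14) = 17
Free float = ES(successor) - EF(current) = 17 - 17 = 0

0


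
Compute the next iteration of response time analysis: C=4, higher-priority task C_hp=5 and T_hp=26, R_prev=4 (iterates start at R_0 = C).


R_next = C + ceil(R_prev / T_hp) * C_hp
ceil(4 / 26) = ceil(0.1538) = 1
Interference = 1 * 5 = 5
R_next = 4 + 5 = 9

9


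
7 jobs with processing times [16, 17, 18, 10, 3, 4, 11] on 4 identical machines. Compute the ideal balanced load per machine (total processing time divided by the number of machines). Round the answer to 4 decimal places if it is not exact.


Total processing time = 16 + 17 + 18 + 10 + 3 + 4 + 11 = 79
Number of machines = 4
Ideal balanced load = 79 / 4 = 19.75

19.75


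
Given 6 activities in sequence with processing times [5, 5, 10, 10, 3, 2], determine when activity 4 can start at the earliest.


Activity 4 starts after activities 1 through 3 complete.
Predecessor durations: [5, 5, 10]
ES = 5 + 5 + 10 = 20

20


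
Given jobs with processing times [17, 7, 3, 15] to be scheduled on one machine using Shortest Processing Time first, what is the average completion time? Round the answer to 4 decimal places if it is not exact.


Sort jobs by processing time (SPT order): [3, 7, 15, 17]
Compute completion times sequentially:
  Job 1: processing = 3, completes at 3
  Job 2: processing = 7, completes at 10
  Job 3: processing = 15, completes at 25
  Job 4: processing = 17, completes at 42
Sum of completion times = 80
Average completion time = 80/4 = 20.0

20.0


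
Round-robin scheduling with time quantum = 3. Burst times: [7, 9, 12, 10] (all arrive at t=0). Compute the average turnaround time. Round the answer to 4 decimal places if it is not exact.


Time quantum = 3
Execution trace:
  J1 runs 3 units, time = 3
  J2 runs 3 units, time = 6
  J3 runs 3 units, time = 9
  J4 runs 3 units, time = 12
  J1 runs 3 units, time = 15
  J2 runs 3 units, time = 18
  J3 runs 3 units, time = 21
  J4 runs 3 units, time = 24
  J1 runs 1 units, time = 25
  J2 runs 3 units, time = 28
  J3 runs 3 units, time = 31
  J4 runs 3 units, time = 34
  J3 runs 3 units, time = 37
  J4 runs 1 units, time = 38
Finish times: [25, 28, 37, 38]
Average turnaround = 128/4 = 32.0

32.0


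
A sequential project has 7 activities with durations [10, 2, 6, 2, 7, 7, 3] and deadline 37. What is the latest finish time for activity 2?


LF(activity 2) = deadline - sum of successor durations
Successors: activities 3 through 7 with durations [6, 2, 7, 7, 3]
Sum of successor durations = 25
LF = 37 - 25 = 12

12


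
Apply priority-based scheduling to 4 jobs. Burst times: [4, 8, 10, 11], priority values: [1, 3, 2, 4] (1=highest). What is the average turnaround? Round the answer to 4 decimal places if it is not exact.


Sort by priority (ascending = highest first):
Order: [(1, 4), (2, 10), (3, 8), (4, 11)]
Completion times:
  Priority 1, burst=4, C=4
  Priority 2, burst=10, C=14
  Priority 3, burst=8, C=22
  Priority 4, burst=11, C=33
Average turnaround = 73/4 = 18.25

18.25


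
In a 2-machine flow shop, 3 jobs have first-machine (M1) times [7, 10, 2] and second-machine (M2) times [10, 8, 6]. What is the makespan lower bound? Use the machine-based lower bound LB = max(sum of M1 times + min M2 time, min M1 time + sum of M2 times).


LB1 = sum(M1 times) + min(M2 times) = 19 + 6 = 25
LB2 = min(M1 times) + sum(M2 times) = 2 + 24 = 26
Lower bound = max(LB1, LB2) = max(25, 26) = 26

26


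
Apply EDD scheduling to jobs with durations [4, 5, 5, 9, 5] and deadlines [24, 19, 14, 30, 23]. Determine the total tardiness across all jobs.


Sort by due date (EDD order): [(5, 14), (5, 19), (5, 23), (4, 24), (9, 30)]
Compute completion times and tardiness:
  Job 1: p=5, d=14, C=5, tardiness=max(0,5-14)=0
  Job 2: p=5, d=19, C=10, tardiness=max(0,10-19)=0
  Job 3: p=5, d=23, C=15, tardiness=max(0,15-23)=0
  Job 4: p=4, d=24, C=19, tardiness=max(0,19-24)=0
  Job 5: p=9, d=30, C=28, tardiness=max(0,28-30)=0
Total tardiness = 0

0


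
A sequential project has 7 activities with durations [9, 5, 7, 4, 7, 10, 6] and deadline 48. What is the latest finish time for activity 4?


LF(activity 4) = deadline - sum of successor durations
Successors: activities 5 through 7 with durations [7, 10, 6]
Sum of successor durations = 23
LF = 48 - 23 = 25

25


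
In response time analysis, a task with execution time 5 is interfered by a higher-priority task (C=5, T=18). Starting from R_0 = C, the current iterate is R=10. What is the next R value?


R_next = C + ceil(R_prev / T_hp) * C_hp
ceil(10 / 18) = ceil(0.5556) = 1
Interference = 1 * 5 = 5
R_next = 5 + 5 = 10
R_next = R_prev, so the iteration has converged (response time = 10).

10


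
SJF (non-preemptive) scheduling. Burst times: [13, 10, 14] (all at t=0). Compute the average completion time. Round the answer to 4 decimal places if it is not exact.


SJF order (ascending): [10, 13, 14]
Completion times:
  Job 1: burst=10, C=10
  Job 2: burst=13, C=23
  Job 3: burst=14, C=37
Average completion = 70/3 = 23.3333

23.3333


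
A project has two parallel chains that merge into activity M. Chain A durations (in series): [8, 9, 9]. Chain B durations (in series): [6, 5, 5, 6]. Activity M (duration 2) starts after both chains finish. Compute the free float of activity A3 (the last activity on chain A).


ES(A3) = sum of predecessors on chain A = 17
EF(A3) = ES + duration = 17 + 9 = 26
Successor of A3 is M. ES(M) = max(sum(A), sum(B)) = max(26, 22) = 26
Free float = ES(successor) - EF(current) = 26 - 26 = 0

0


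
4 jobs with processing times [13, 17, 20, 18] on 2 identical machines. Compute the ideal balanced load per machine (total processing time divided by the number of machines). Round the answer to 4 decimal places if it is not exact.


Total processing time = 13 + 17 + 20 + 18 = 68
Number of machines = 2
Ideal balanced load = 68 / 2 = 34.0

34.0


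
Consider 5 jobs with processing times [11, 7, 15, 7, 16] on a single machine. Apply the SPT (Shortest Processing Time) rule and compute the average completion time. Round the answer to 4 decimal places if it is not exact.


Sort jobs by processing time (SPT order): [7, 7, 11, 15, 16]
Compute completion times sequentially:
  Job 1: processing = 7, completes at 7
  Job 2: processing = 7, completes at 14
  Job 3: processing = 11, completes at 25
  Job 4: processing = 15, completes at 40
  Job 5: processing = 16, completes at 56
Sum of completion times = 142
Average completion time = 142/5 = 28.4

28.4


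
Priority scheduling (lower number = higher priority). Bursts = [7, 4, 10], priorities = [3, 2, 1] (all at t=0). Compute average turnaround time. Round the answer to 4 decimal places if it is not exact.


Sort by priority (ascending = highest first):
Order: [(1, 10), (2, 4), (3, 7)]
Completion times:
  Priority 1, burst=10, C=10
  Priority 2, burst=4, C=14
  Priority 3, burst=7, C=21
Average turnaround = 45/3 = 15.0

15.0


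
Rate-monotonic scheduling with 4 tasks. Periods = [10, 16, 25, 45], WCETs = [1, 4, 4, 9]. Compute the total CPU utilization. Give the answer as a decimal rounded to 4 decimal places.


Compute individual utilizations (exact fractions):
  Task 1: C/T = 1/10 (approx. 0.1)
  Task 2: C/T = 4/16 = 1/4 (approx. 0.25)
  Task 3: C/T = 4/25 (approx. 0.16)
  Task 4: C/T = 9/45 = 1/5 (approx. 0.2)
Total utilization U = 1/10 + 1/4 + 4/25 + 1/5 = 71/100
Rounded to 4 decimal places: U = 0.7100
RM (Liu & Layland) bound for 4 tasks = 0.756828; compare with U = 71/100 (approx. 0.710000)
U <= bound, so schedulable by RM sufficient condition.

0.7100


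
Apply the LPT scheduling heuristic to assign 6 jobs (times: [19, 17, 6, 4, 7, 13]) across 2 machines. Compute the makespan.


Sort jobs in decreasing order (LPT): [19, 17, 13, 7, 6, 4]
Assign each job to the least loaded machine:
  Machine 1: jobs [19, 7, 6], load = 32
  Machine 2: jobs [17, 13, 4], load = 34
Makespan = max load = 34

34


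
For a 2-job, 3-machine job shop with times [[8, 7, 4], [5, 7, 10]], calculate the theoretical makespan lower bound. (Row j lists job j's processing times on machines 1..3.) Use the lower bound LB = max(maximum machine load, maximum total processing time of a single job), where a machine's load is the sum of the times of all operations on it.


Machine loads:
  Machine 1: 8 + 5 = 13
  Machine 2: 7 + 7 = 14
  Machine 3: 4 + 10 = 14
Max machine load = 14
Job totals:
  Job 1: 19
  Job 2: 22
Max job total = 22
Lower bound = max(14, 22) = 22

22


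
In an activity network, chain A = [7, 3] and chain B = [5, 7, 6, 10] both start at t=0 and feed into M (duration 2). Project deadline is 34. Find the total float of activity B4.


Forward pass: ES(B4) = sum of predecessors on chain B = 18
EF = ES + duration = 18 + 10 = 28
Backward pass: LF(M) = deadline = 34; LS(M) = 34 - 2 = 32
LF(B4) = LS(M) - sum(successors on chain B) = 32 - 0 = 32
LS = LF - duration = 32 - 10 = 22
Total float = LS - ES = 22 - 18 = 4

4


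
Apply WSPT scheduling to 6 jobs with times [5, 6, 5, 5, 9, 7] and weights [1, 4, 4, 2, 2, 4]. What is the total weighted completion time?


Compute p/w ratios and sort ascending (WSPT): [(5, 4), (6, 4), (7, 4), (5, 2), (9, 2), (5, 1)]
Compute weighted completion times:
  Job (p=5,w=4): C=5, w*C=4*5=20
  Job (p=6,w=4): C=11, w*C=4*11=44
  Job (p=7,w=4): C=18, w*C=4*18=72
  Job (p=5,w=2): C=23, w*C=2*23=46
  Job (p=9,w=2): C=32, w*C=2*32=64
  Job (p=5,w=1): C=37, w*C=1*37=37
Total weighted completion time = 283

283


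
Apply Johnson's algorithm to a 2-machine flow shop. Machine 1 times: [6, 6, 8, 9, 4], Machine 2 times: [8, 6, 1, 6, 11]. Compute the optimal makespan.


Apply Johnson's rule:
  Group 1 (a <= b): [(5, 4, 11), (1, 6, 8), (2, 6, 6)]
  Group 2 (a > b): [(4, 9, 6), (3, 8, 1)]
Optimal job order: [5, 1, 2, 4, 3]
Schedule:
  Job 5: M1 done at 4, M2 done at 15
  Job 1: M1 done at 10, M2 done at 23
  Job 2: M1 done at 16, M2 done at 29
  Job 4: M1 done at 25, M2 done at 35
  Job 3: M1 done at 33, M2 done at 36
Makespan = 36

36


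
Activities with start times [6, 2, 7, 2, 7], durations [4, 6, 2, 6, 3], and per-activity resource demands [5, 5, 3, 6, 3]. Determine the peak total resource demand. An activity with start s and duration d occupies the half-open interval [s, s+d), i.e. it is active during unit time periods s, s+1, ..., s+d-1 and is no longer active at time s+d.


Each activity i is active on [start_i, start_i + duration_i).
Compute total resource usage per time slot:
  t=0: active resources = [], total = 0
  t=1: active resources = [], total = 0
  t=2: active resources = [5, 6], total = 11
  t=3: active resources = [5, 6], total = 11
  t=4: active resources = [5, 6], total = 11
  t=5: active resources = [5, 6], total = 11
  t=6: active resources = [5, 5, 6], total = 16
  t=7: active resources = [5, 5, 3, 6, 3], total = 22
  t=8: active resources = [5, 3, 3], total = 11
  t=9: active resources = [5, 3], total = 8
Peak resource demand = 22

22


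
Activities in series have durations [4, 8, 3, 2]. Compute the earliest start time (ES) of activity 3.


Activity 3 starts after activities 1 through 2 complete.
Predecessor durations: [4, 8]
ES = 4 + 8 = 12

12


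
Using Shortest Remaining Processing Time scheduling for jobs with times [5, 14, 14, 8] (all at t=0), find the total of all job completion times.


Since all jobs arrive at t=0, SRPT equals SPT ordering.
SPT order: [5, 8, 14, 14]
Completion times:
  Job 1: p=5, C=5
  Job 2: p=8, C=13
  Job 3: p=14, C=27
  Job 4: p=14, C=41
Total completion time = 5 + 13 + 27 + 41 = 86

86


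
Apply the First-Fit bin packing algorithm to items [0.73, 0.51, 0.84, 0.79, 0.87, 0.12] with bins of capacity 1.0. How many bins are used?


Place items sequentially using First-Fit:
  Item 0.73 -> new Bin 1
  Item 0.51 -> new Bin 2
  Item 0.84 -> new Bin 3
  Item 0.79 -> new Bin 4
  Item 0.87 -> new Bin 5
  Item 0.12 -> Bin 1 (now 0.85)
Total bins used = 5

5


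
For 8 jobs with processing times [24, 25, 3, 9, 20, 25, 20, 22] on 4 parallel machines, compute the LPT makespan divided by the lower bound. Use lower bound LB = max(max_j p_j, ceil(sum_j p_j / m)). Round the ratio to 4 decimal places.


LPT order: [25, 25, 24, 22, 20, 20, 9, 3]
Machine loads after assignment: [34, 28, 44, 42]
LPT makespan = 44
Lower bound = max(max_job, ceil(total/4)) = max(25, 37) = 37
Ratio = 44 / 37 = 1.1892

1.1892


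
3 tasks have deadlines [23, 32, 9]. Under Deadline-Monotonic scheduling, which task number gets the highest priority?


Sort tasks by relative deadline (ascending):
  Task 3: deadline = 9
  Task 1: deadline = 23
  Task 2: deadline = 32
Priority order (highest first): [3, 1, 2]
Highest priority task = 3

3


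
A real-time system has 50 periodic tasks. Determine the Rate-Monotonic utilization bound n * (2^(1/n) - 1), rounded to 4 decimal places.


Compute 2^(1/50) = 1.0139594798
Subtract 1: 1.0139594798 - 1 = 0.0139594798
Multiply by n: 50 * 0.0139594798 = 0.6979739900
Round to 4 dp: 0.6980

0.6980


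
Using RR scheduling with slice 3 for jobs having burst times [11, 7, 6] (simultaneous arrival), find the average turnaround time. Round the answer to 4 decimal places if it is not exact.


Time quantum = 3
Execution trace:
  J1 runs 3 units, time = 3
  J2 runs 3 units, time = 6
  J3 runs 3 units, time = 9
  J1 runs 3 units, time = 12
  J2 runs 3 units, time = 15
  J3 runs 3 units, time = 18
  J1 runs 3 units, time = 21
  J2 runs 1 units, time = 22
  J1 runs 2 units, time = 24
Finish times: [24, 22, 18]
Average turnaround = 64/3 = 21.3333

21.3333


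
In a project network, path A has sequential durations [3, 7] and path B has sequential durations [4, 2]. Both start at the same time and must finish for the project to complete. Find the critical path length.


Path A total = 3 + 7 = 10
Path B total = 4 + 2 = 6
Critical path = longest path = max(10, 6) = 10

10


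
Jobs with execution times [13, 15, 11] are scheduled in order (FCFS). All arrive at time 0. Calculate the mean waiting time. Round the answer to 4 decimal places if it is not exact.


FCFS order (as given): [13, 15, 11]
Waiting times:
  Job 1: wait = 0
  Job 2: wait = 13
  Job 3: wait = 28
Sum of waiting times = 41
Average waiting time = 41/3 = 13.6667

13.6667


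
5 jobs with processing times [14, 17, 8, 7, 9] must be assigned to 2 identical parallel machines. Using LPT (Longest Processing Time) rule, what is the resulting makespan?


Sort jobs in decreasing order (LPT): [17, 14, 9, 8, 7]
Assign each job to the least loaded machine:
  Machine 1: jobs [17, 8], load = 25
  Machine 2: jobs [14, 9, 7], load = 30
Makespan = max load = 30

30


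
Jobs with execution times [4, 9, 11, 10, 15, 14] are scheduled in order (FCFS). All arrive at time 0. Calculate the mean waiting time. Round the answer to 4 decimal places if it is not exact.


FCFS order (as given): [4, 9, 11, 10, 15, 14]
Waiting times:
  Job 1: wait = 0
  Job 2: wait = 4
  Job 3: wait = 13
  Job 4: wait = 24
  Job 5: wait = 34
  Job 6: wait = 49
Sum of waiting times = 124
Average waiting time = 124/6 = 20.6667

20.6667


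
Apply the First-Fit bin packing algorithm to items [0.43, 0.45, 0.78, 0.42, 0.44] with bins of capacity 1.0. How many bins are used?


Place items sequentially using First-Fit:
  Item 0.43 -> new Bin 1
  Item 0.45 -> Bin 1 (now 0.88)
  Item 0.78 -> new Bin 2
  Item 0.42 -> new Bin 3
  Item 0.44 -> Bin 3 (now 0.86)
Total bins used = 3

3


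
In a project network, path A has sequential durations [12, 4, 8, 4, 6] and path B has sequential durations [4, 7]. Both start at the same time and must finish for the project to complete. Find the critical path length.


Path A total = 12 + 4 + 8 + 4 + 6 = 34
Path B total = 4 + 7 = 11
Critical path = longest path = max(34, 11) = 34

34


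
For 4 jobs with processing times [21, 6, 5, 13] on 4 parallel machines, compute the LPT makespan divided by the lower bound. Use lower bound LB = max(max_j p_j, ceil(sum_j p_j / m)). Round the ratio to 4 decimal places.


LPT order: [21, 13, 6, 5]
Machine loads after assignment: [21, 13, 6, 5]
LPT makespan = 21
Lower bound = max(max_job, ceil(total/4)) = max(21, 12) = 21
Ratio = 21 / 21 = 1.0

1.0


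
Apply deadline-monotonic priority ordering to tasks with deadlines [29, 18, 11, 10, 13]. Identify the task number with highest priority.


Sort tasks by relative deadline (ascending):
  Task 4: deadline = 10
  Task 3: deadline = 11
  Task 5: deadline = 13
  Task 2: deadline = 18
  Task 1: deadline = 29
Priority order (highest first): [4, 3, 5, 2, 1]
Highest priority task = 4

4


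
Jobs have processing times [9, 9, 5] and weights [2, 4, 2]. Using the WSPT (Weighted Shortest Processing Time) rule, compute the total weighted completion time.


Compute p/w ratios and sort ascending (WSPT): [(9, 4), (5, 2), (9, 2)]
Compute weighted completion times:
  Job (p=9,w=4): C=9, w*C=4*9=36
  Job (p=5,w=2): C=14, w*C=2*14=28
  Job (p=9,w=2): C=23, w*C=2*23=46
Total weighted completion time = 110

110


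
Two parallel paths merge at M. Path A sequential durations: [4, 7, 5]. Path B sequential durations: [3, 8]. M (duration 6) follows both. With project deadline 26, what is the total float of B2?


Forward pass: ES(B2) = sum of predecessors on chain B = 3
EF = ES + duration = 3 + 8 = 11
Backward pass: LF(M) = deadline = 26; LS(M) = 26 - 6 = 20
LF(B2) = LS(M) - sum(successors on chain B) = 20 - 0 = 20
LS = LF - duration = 20 - 8 = 12
Total float = LS - ES = 12 - 3 = 9

9


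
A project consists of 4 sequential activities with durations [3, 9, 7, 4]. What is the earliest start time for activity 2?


Activity 2 starts after activities 1 through 1 complete.
Predecessor durations: [3]
ES = 3 = 3

3


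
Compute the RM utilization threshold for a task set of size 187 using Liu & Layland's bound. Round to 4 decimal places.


Compute 2^(1/187) = 1.0037135476
Subtract 1: 1.0037135476 - 1 = 0.0037135476
Multiply by n: 187 * 0.0037135476 = 0.6944334012
Round to 4 dp: 0.6944

0.6944


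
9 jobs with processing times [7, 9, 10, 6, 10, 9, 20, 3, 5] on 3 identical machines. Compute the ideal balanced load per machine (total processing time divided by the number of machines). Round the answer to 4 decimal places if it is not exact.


Total processing time = 7 + 9 + 10 + 6 + 10 + 9 + 20 + 3 + 5 = 79
Number of machines = 3
Ideal balanced load = 79 / 3 = 26.3333

26.3333


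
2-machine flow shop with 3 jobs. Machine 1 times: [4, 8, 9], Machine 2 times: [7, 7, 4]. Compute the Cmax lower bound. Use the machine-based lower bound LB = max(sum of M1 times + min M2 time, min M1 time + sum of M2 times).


LB1 = sum(M1 times) + min(M2 times) = 21 + 4 = 25
LB2 = min(M1 times) + sum(M2 times) = 4 + 18 = 22
Lower bound = max(LB1, LB2) = max(25, 22) = 25

25


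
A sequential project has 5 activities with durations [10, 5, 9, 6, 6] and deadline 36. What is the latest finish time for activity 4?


LF(activity 4) = deadline - sum of successor durations
Successors: activities 5 through 5 with durations [6]
Sum of successor durations = 6
LF = 36 - 6 = 30

30


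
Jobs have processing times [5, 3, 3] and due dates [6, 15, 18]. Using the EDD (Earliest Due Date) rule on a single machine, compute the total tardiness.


Sort by due date (EDD order): [(5, 6), (3, 15), (3, 18)]
Compute completion times and tardiness:
  Job 1: p=5, d=6, C=5, tardiness=max(0,5-6)=0
  Job 2: p=3, d=15, C=8, tardiness=max(0,8-15)=0
  Job 3: p=3, d=18, C=11, tardiness=max(0,11-18)=0
Total tardiness = 0

0


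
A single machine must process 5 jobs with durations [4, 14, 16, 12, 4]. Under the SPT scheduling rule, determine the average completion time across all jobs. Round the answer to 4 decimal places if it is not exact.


Sort jobs by processing time (SPT order): [4, 4, 12, 14, 16]
Compute completion times sequentially:
  Job 1: processing = 4, completes at 4
  Job 2: processing = 4, completes at 8
  Job 3: processing = 12, completes at 20
  Job 4: processing = 14, completes at 34
  Job 5: processing = 16, completes at 50
Sum of completion times = 116
Average completion time = 116/5 = 23.2

23.2


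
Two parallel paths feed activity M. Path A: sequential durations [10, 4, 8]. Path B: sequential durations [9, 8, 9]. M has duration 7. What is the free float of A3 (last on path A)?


ES(A3) = sum of predecessors on chain A = 14
EF(A3) = ES + duration = 14 + 8 = 22
Successor of A3 is M. ES(M) = max(sum(A), sum(B)) = max(22, 26) = 26
Free float = ES(successor) - EF(current) = 26 - 22 = 4

4


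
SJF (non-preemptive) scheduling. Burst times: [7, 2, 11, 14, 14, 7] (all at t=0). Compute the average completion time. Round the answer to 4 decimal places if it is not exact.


SJF order (ascending): [2, 7, 7, 11, 14, 14]
Completion times:
  Job 1: burst=2, C=2
  Job 2: burst=7, C=9
  Job 3: burst=7, C=16
  Job 4: burst=11, C=27
  Job 5: burst=14, C=41
  Job 6: burst=14, C=55
Average completion = 150/6 = 25.0

25.0


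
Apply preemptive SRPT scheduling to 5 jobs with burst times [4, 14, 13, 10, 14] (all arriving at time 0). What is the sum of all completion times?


Since all jobs arrive at t=0, SRPT equals SPT ordering.
SPT order: [4, 10, 13, 14, 14]
Completion times:
  Job 1: p=4, C=4
  Job 2: p=10, C=14
  Job 3: p=13, C=27
  Job 4: p=14, C=41
  Job 5: p=14, C=55
Total completion time = 4 + 14 + 27 + 41 + 55 = 141

141


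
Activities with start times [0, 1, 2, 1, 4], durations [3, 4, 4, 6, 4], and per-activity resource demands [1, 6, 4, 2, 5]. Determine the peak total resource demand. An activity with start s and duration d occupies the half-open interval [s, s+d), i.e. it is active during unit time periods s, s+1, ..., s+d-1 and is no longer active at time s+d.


Each activity i is active on [start_i, start_i + duration_i).
Compute total resource usage per time slot:
  t=0: active resources = [1], total = 1
  t=1: active resources = [1, 6, 2], total = 9
  t=2: active resources = [1, 6, 4, 2], total = 13
  t=3: active resources = [6, 4, 2], total = 12
  t=4: active resources = [6, 4, 2, 5], total = 17
  t=5: active resources = [4, 2, 5], total = 11
  t=6: active resources = [2, 5], total = 7
  t=7: active resources = [5], total = 5
Peak resource demand = 17

17


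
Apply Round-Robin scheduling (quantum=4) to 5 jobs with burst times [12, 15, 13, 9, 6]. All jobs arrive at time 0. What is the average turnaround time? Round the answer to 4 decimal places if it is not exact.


Time quantum = 4
Execution trace:
  J1 runs 4 units, time = 4
  J2 runs 4 units, time = 8
  J3 runs 4 units, time = 12
  J4 runs 4 units, time = 16
  J5 runs 4 units, time = 20
  J1 runs 4 units, time = 24
  J2 runs 4 units, time = 28
  J3 runs 4 units, time = 32
  J4 runs 4 units, time = 36
  J5 runs 2 units, time = 38
  J1 runs 4 units, time = 42
  J2 runs 4 units, time = 46
  J3 runs 4 units, time = 50
  J4 runs 1 units, time = 51
  J2 runs 3 units, time = 54
  J3 runs 1 units, time = 55
Finish times: [42, 54, 55, 51, 38]
Average turnaround = 240/5 = 48.0

48.0


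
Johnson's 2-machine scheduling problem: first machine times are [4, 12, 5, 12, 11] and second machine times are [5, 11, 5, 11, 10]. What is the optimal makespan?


Apply Johnson's rule:
  Group 1 (a <= b): [(1, 4, 5), (3, 5, 5)]
  Group 2 (a > b): [(2, 12, 11), (4, 12, 11), (5, 11, 10)]
Optimal job order: [1, 3, 2, 4, 5]
Schedule:
  Job 1: M1 done at 4, M2 done at 9
  Job 3: M1 done at 9, M2 done at 14
  Job 2: M1 done at 21, M2 done at 32
  Job 4: M1 done at 33, M2 done at 44
  Job 5: M1 done at 44, M2 done at 54
Makespan = 54

54


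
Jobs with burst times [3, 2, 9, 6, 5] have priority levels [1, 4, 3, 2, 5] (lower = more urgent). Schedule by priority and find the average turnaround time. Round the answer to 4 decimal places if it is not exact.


Sort by priority (ascending = highest first):
Order: [(1, 3), (2, 6), (3, 9), (4, 2), (5, 5)]
Completion times:
  Priority 1, burst=3, C=3
  Priority 2, burst=6, C=9
  Priority 3, burst=9, C=18
  Priority 4, burst=2, C=20
  Priority 5, burst=5, C=25
Average turnaround = 75/5 = 15.0

15.0


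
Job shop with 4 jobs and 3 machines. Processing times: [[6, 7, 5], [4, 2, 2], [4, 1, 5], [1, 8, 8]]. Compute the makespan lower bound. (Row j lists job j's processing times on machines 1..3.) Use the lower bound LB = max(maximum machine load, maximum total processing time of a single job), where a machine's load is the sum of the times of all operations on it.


Machine loads:
  Machine 1: 6 + 4 + 4 + 1 = 15
  Machine 2: 7 + 2 + 1 + 8 = 18
  Machine 3: 5 + 2 + 5 + 8 = 20
Max machine load = 20
Job totals:
  Job 1: 18
  Job 2: 8
  Job 3: 10
  Job 4: 17
Max job total = 18
Lower bound = max(20, 18) = 20

20


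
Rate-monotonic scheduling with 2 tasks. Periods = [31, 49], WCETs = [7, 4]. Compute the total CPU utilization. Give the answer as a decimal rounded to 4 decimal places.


Compute individual utilizations (exact fractions):
  Task 1: C/T = 7/31 (approx. 0.2258)
  Task 2: C/T = 4/49 (approx. 0.0816)
Total utilization U = 7/31 + 4/49 = 467/1519
Rounded to 4 decimal places: U = 0.3074
RM (Liu & Layland) bound for 2 tasks = 0.828427; compare with U = 467/1519 (approx. 0.307439)
U <= bound, so schedulable by RM sufficient condition.

0.3074


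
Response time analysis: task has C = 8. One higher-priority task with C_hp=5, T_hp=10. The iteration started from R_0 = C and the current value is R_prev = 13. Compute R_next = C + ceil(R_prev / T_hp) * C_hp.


R_next = C + ceil(R_prev / T_hp) * C_hp
ceil(13 / 10) = ceil(1.3) = 2
Interference = 2 * 5 = 10
R_next = 8 + 10 = 18

18


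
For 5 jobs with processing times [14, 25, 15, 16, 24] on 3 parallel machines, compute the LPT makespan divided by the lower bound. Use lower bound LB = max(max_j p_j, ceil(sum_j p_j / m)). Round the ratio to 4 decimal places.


LPT order: [25, 24, 16, 15, 14]
Machine loads after assignment: [25, 38, 31]
LPT makespan = 38
Lower bound = max(max_job, ceil(total/3)) = max(25, 32) = 32
Ratio = 38 / 32 = 1.1875

1.1875


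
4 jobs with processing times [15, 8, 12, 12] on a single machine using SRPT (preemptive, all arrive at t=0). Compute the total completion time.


Since all jobs arrive at t=0, SRPT equals SPT ordering.
SPT order: [8, 12, 12, 15]
Completion times:
  Job 1: p=8, C=8
  Job 2: p=12, C=20
  Job 3: p=12, C=32
  Job 4: p=15, C=47
Total completion time = 8 + 20 + 32 + 47 = 107

107
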